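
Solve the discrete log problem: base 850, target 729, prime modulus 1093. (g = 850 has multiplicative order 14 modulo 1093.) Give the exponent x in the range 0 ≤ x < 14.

Successive powers of 850 modulo 1093:
  850^0=1  850^1=850  850^2=27  850^3=1090  850^4=729
So 850^4 ≡ 729 (mod 1093), giving x = 4.

4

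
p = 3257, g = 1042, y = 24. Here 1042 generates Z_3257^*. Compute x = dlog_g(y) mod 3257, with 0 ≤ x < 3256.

1831

Baby-step giant-step with m = ceil(sqrt(3256)) = 58.
Baby table (1042^j mod 3257 for j=0..57):
  0:1  1:1042  2:1183  3:1540  4:2236  5:1157  6:504  7:791
  8:201  9:994  10:22  11:125  12:3227  13:1310  14:337  15:2655
  16:1317  17:1117  18:1165  19:2326  20:484  21:2750  22:2597  23:2764
  24:900  25:3041  26:2918  27:1775  28:2831  29:2317  30:877  31:1874
  32:1765  33:2182  34:258  35:1762  36:2313  37:3223  38:399  39:2119
  40:3009  41:2144  42:3003  43:2406  44:2419  45:2937  46:2031  47:2509
  48:2264  49:1020  50:1058  51:1570  52:926  53:820  54:1106  55:2731
  56:2341  57:3086
Giant step factor: 1042^(-58) ≡ 2365 (mod 3257).
Scan 24·2365^i mod 3257 for i = 0, 1, …:
  i=0: 24   i=1: 1391   i=2: 145   i=3: 940
  i=4: 1826   i=5: 2965   i=6: 3161   i=7: 950
  i=8: 2677   i=9: 2754     …   i=30: 1480
  i=31: 2182
Match at i=31, j=33: x = 31·58 + 33 = 1831.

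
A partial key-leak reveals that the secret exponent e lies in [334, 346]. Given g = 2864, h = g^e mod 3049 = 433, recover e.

338

Compute 2864^334 mod 3049 = 677, then multiply by 2864 repeatedly:
  2864^334=677  2864^335=2813  2864^336=974  2864^337=2750  2864^338=433
Found 433 at exponent 338.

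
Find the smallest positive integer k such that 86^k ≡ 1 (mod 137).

136

The order of 86 must divide p − 1 = 136 = 2^3 · 17.
Divisors: 1, 2, 4, 8, 17, 34, 68, 136.
Check each in increasing order: 86^1 ≡ 86;  86^2 ≡ 135;  86^4 ≡ 4;  86^8 ≡ 16;  86^17 ≡ 96;  86^34 ≡ 37;  86^68 ≡ 136;  86^136 ≡ 1.
Smallest exponent giving 1 is 136.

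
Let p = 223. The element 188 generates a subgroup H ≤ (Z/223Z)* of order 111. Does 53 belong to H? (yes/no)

yes

53 ∈ ⟨188⟩ iff 53^111 ≡ 1 (mod 223), since |⟨188⟩| = 111.
53^111 mod 223 = 1.
Since 1 = 1, 53 lies in the subgroup.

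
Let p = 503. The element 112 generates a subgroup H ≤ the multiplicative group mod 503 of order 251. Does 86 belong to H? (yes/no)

yes

86 ∈ ⟨112⟩ iff 86^251 ≡ 1 (mod 503), since |⟨112⟩| = 251.
86^251 mod 503 = 1.
Since 1 = 1, 86 lies in the subgroup.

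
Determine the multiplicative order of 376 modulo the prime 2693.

2692

The order of 376 must divide p − 1 = 2692 = 2^2 · 673.
Divisors: 1, 2, 4, 673, 1346, 2692.
Check each in increasing order: 376^1 ≡ 376;  376^2 ≡ 1340;  376^4 ≡ 2062;  376^673 ≡ 1834;  376^1346 ≡ 2692;  376^2692 ≡ 1.
Smallest exponent giving 1 is 2692.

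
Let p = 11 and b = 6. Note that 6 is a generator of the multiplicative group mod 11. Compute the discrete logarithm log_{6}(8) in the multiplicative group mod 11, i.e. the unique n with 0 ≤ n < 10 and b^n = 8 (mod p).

Successive powers of 6 modulo 11:
  6^0=1  6^1=6  6^2=3  6^3=7  6^4=9  6^5=10
  6^6=5  6^7=8
So 6^7 ≡ 8 (mod 11), giving n = 7.

7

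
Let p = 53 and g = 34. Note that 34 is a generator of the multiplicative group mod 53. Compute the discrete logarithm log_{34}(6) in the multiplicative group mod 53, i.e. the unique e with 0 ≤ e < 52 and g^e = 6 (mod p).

30

Baby-step giant-step with m = ceil(sqrt(52)) = 8.
Baby table (34^j mod 53 for j=0..7):
  0:1  1:34  2:43  3:31  4:47  5:8  6:7  7:26
Giant step factor: 34^(-8) ≡ 28 (mod 53).
Scan 6·28^i mod 53 for i = 0, 1, …:
  i=0: 6   i=1: 9   i=2: 40   i=3: 7
Match at i=3, j=6: e = 3·8 + 6 = 30.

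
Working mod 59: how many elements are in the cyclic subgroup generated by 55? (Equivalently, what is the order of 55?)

58

The order of 55 must divide p − 1 = 58 = 2 · 29.
Divisors: 1, 2, 29, 58.
Check each in increasing order: 55^1 ≡ 55;  55^2 ≡ 16;  55^29 ≡ 58;  55^58 ≡ 1.
Smallest exponent giving 1 is 58.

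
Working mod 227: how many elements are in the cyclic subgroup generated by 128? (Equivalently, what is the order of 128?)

The order of 128 must divide p − 1 = 226 = 2 · 113.
Divisors: 1, 2, 113, 226.
Check each in increasing order: 128^1 ≡ 128;  128^2 ≡ 40;  128^113 ≡ 226;  128^226 ≡ 1.
Smallest exponent giving 1 is 226.

226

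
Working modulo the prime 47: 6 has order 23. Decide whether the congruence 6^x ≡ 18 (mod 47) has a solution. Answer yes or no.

18 ∈ ⟨6⟩ iff 18^23 ≡ 1 (mod 47), since |⟨6⟩| = 23.
18^23 mod 47 = 1.
Since 1 = 1, 18 lies in the subgroup.

yes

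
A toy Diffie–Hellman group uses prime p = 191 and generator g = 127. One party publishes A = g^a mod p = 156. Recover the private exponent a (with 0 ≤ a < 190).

Baby-step giant-step with m = ceil(sqrt(190)) = 14.
Baby table (127^j mod 191 for j=0..13):
  0:1  1:127  2:85  3:99  4:158  5:11  6:60  7:171
  8:134  9:19  10:121  11:87  12:162  13:137
Giant step factor: 127^(-14) ≡ 138 (mod 191).
Scan 156·138^i mod 191 for i = 0, 1, …:
  i=0: 156   i=1: 136   i=2: 50   i=3: 24
  i=4: 65   i=5: 184   i=6: 180   i=7: 10
  i=8: 43   i=9: 13   i=10: 75   i=11: 36
  i=12: 2   i=13: 85
Match at i=13, j=2: a = 13·14 + 2 = 184.

184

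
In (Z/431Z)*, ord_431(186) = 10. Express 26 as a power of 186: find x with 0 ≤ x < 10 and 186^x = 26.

Successive powers of 186 modulo 431:
  186^0=1  186^1=186  186^2=116  186^3=26
So 186^3 ≡ 26 (mod 431), giving x = 3.

3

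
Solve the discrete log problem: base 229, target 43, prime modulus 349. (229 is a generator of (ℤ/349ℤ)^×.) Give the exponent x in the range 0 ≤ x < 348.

77

Baby-step giant-step with m = ceil(sqrt(348)) = 19.
Baby table (229^j mod 349 for j=0..18):
  0:1  1:229  2:91  3:248  4:254  5:232  6:80  7:172
  8:300  9:296  10:78  11:63  12:118  13:149  14:268  15:297
  16:307  17:154  18:17
Giant step factor: 229^(-19) ≡ 265 (mod 349).
Scan 43·265^i mod 349 for i = 0, 1, …:
  i=0: 43   i=1: 227   i=2: 127   i=3: 151
  i=4: 229
Match at i=4, j=1: x = 4·19 + 1 = 77.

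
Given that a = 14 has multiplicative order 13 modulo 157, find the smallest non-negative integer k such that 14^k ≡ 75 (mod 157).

3

Successive powers of 14 modulo 157:
  14^0=1  14^1=14  14^2=39  14^3=75
So 14^3 ≡ 75 (mod 157), giving k = 3.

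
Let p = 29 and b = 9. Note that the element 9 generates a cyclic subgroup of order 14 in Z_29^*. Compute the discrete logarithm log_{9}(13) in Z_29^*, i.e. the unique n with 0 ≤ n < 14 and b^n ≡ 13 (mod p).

13

Successive powers of 9 modulo 29:
  9^0=1  9^1=9  9^2=23  9^3=4  9^4=7  9^5=5
  9^6=16  9^7=28  9^8=20  9^9=6  9^10=25  9^11=22
  9^12=24  9^13=13
So 9^13 ≡ 13 (mod 29), giving n = 13.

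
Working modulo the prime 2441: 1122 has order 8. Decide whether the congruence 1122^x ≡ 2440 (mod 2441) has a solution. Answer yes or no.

yes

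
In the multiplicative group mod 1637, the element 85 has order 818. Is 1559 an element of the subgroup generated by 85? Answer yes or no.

yes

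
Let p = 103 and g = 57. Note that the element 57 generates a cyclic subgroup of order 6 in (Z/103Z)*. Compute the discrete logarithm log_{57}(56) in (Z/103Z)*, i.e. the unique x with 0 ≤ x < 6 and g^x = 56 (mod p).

Successive powers of 57 modulo 103:
  57^0=1  57^1=57  57^2=56
So 57^2 ≡ 56 (mod 103), giving x = 2.

2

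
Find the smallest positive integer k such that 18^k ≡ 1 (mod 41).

The order of 18 must divide p − 1 = 40 = 2^3 · 5.
Divisors: 1, 2, 4, 5, 8, 10, 20, 40.
Check each in increasing order: 18^1 ≡ 18;  18^2 ≡ 37;  18^4 ≡ 16;  18^5 ≡ 1.
Smallest exponent giving 1 is 5.

5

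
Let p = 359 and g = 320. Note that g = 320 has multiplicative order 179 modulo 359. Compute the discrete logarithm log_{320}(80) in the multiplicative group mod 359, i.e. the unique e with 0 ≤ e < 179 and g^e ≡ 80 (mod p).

123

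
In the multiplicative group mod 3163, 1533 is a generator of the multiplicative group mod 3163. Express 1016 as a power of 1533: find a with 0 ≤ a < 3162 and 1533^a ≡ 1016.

412

Baby-step giant-step with m = ceil(sqrt(3162)) = 57.
Baby table (1533^j mod 3163 for j=0..56):
  0:1  1:1533  2:3143  3:970  4:400  5:2741  6:1489  7:2114
  8:1850  9:2002  10:956  11:1079  12:3021  13:561  14:2840  15:1432
  16:134  17:2990  18:483  19:297  20:2992  21:386  22:257  23:1769
  24:1186  25:2576  26:1584  27:2251  28:3113  29:2425  30:1000  31:2108
  32:2141  33:2122  34:1462  35:1842  36:2390  37:1116  38:2808  39:2984
  40:774  41:417  42:335  43:1149  44:2789  45:2324  46:1154  47:965
  48:2224  49:2841  50:2965  51:114  52:797  53:883  54:3038  55:1318
  56:2500
Giant step factor: 1533^(-57) ≡ 632 (mod 3163).
Scan 1016·632^i mod 3163 for i = 0, 1, …:
  i=0: 1016   i=1: 23   i=2: 1884   i=3: 1400
  i=4: 2323   i=5: 504   i=6: 2228   i=7: 561
Match at i=7, j=13: a = 7·57 + 13 = 412.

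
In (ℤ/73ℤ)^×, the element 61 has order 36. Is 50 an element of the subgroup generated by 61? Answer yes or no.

yes

50 ∈ ⟨61⟩ iff 50^36 ≡ 1 (mod 73), since |⟨61⟩| = 36.
50^36 mod 73 = 1.
Since 1 = 1, 50 lies in the subgroup.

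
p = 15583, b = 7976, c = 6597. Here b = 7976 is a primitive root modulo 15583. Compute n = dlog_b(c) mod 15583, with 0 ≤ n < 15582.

10586

Baby-step giant-step with m = ceil(sqrt(15582)) = 125.
Baby table (7976^j mod 15583 for j=0..124):
  0:1  1:7976  2:6770  3:2425  4:3297  5:8351  6:5834  7:1146
  8:8858  9:13669  10:5276  11:7276  12:2284  13:657  14:4344  15:6735
  16:3759  17:92  18:1391  19:15103  20:4938  21:7247  22:4725  23:6906
  24:11934  25:4620  26:10908  27:2319  28:14906  29:7549  30:13695  31:10073
  32:11883  33:3002  34:8464  35:3308  36:2589  37:2389  38:12238  39:13959
  40:12032  41:7118  42:4299  43:6224  44:10769  45:48  46:8856  47:13300
  48:7319  49:2426  50:11273  51:15121  52:8259  53:4443  54:1626  55:3920
  56:6422  57:551  58:370  59:5933  60:11620  61:9019  62:4416  63:4436
  64:8126  65:3279  66:5030  67:8638  68:4245  69:11844  70:3598  71:9345
  72:2231  73:14253  74:3943  75:2874  76:431  77:9396  78:3849  79:1114
  80:2954  81:15191  82:5591  83:10853  84:15546  85:965  86:14421  87:3773
  88:2675  89:2673  90:2304  91:4347  92:15080  93:8486  94:7367  95:11282
  96:8990  97:6857  98:10685  99:133  100:1164  101:12179  102:10865  103:2177
  104:4290  105:12355  106:12171  107:9389  108:10349  109:473  110:1562  111:7695
  112:9466  113:1181  114:7524  115:1291  116:12236  117:13590  118:14075  119:2268
  120:13288  121:5105  122:14684  123:13339  124:6723
Giant step factor: 7976^(-125) ≡ 8553 (mod 15583).
Scan 6597·8553^i mod 15583 for i = 0, 1, …:
  i=0: 6597   i=1: 13681   i=2: 846   i=3: 5326
  i=4: 4169   i=5: 3553   i=6: 1959   i=7: 3602
  i=8: 315   i=9: 13919     …   i=83: 12338
  i=84: 14421
Match at i=84, j=86: n = 84·125 + 86 = 10586.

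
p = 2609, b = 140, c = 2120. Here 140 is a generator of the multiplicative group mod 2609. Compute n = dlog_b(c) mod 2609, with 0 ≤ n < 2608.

2579

Baby-step giant-step with m = ceil(sqrt(2608)) = 52.
Baby table (140^j mod 2609 for j=0..51):
  0:1  1:140  2:1337  3:1941  4:404  5:1771  6:85  7:1464
  8:1458  9:618  10:423  11:1822  12:2007  13:1817  14:1307  15:350
  16:2038  17:939  18:1010  19:514  20:1517  21:1051  22:1036  23:1545
  24:2362  25:1946  26:1104  27:629  28:1963  29:875  30:2486  31:1043
  32:2525  33:1285  34:2488  35:1323  36:2590  37:2558  38:687  39:2256
  40:151  41:268  42:994  43:883  44:997  45:1303  46:2399  47:1908
  48:1002  49:2003  50:1257  51:1177
Giant step factor: 140^(-52) ≡ 1175 (mod 2609).
Scan 2120·1175^i mod 2609 for i = 0, 1, …:
  i=0: 2120   i=1: 2014   i=2: 87   i=3: 474
  i=4: 1233   i=5: 780   i=6: 741   i=7: 1878
  i=8: 2045   i=9: 2595     …   i=48: 274
  i=49: 1043
Match at i=49, j=31: n = 49·52 + 31 = 2579.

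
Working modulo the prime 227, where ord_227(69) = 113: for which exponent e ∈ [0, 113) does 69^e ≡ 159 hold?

62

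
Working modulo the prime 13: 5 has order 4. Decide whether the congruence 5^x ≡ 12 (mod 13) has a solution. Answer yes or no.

yes

12 ∈ ⟨5⟩ iff 12^4 ≡ 1 (mod 13), since |⟨5⟩| = 4.
12^4 mod 13 = 1.
Since 1 = 1, 12 lies in the subgroup.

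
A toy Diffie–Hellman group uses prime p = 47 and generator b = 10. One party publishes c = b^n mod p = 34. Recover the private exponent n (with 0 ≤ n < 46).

Successive powers of 10 modulo 47:
  10^0=1  10^1=10  10^2=6  10^3=13  10^4=36  10^5=31
  10^6=28  10^7=45  10^8=27  10^9=35  10^10=21  10^11=22
  10^12=32  10^13=38  10^14=4  10^15=40  10^16=24  10^17=5
  10^18=3  10^19=30  10^20=18  10^21=39  10^22=14  10^23=46
  10^24=37  10^25=41  10^26=34
So 10^26 ≡ 34 (mod 47), giving n = 26.

26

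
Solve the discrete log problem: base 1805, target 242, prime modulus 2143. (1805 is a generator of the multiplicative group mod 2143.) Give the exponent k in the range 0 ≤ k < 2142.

1022

Baby-step giant-step with m = ceil(sqrt(2142)) = 47.
Baby table (1805^j mod 2143 for j=0..46):
  0:1  1:1805  2:665  3:245  4:767  5:57  6:21  7:1474
  8:1107  9:859  10:1106  11:1197  12:441  13:952  14:1817  15:895
  16:1796  17:1564  18:689  19:705  20:1726  21:1651  22:1285  23:699
  24:1611  25:1947  26:1958  27:383  28:1269  29:1821  30:1686  31:170
  32:401  33:1614  34:933  35:1810  36:1118  37:1427  38:1992  39:1749
  40:306  41:1579  42:2048  43:2108  44:1115  45:298  46:2140
Giant step factor: 1805^(-47) ≡ 1938 (mod 2143).
Scan 242·1938^i mod 2143 for i = 0, 1, …:
  i=0: 242   i=1: 1822   i=2: 1515   i=3: 160
  i=4: 1488   i=5: 1409   i=6: 460   i=7: 2135
  i=8: 1640   i=9: 251     …   i=20: 932
  i=21: 1810
Match at i=21, j=35: k = 21·47 + 35 = 1022.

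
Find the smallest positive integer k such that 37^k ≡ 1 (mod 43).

6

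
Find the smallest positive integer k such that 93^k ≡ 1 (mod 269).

The order of 93 must divide p − 1 = 268 = 2^2 · 67.
Divisors: 1, 2, 4, 67, 134, 268.
Check each in increasing order: 93^1 ≡ 93;  93^2 ≡ 41;  93^4 ≡ 67;  93^67 ≡ 1.
Smallest exponent giving 1 is 67.

67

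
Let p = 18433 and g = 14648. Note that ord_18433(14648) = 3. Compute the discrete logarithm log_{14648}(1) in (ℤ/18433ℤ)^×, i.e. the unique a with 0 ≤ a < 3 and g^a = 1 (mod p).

0

Successive powers of 14648 modulo 18433:
  14648^0=1
So 14648^0 ≡ 1 (mod 18433), giving a = 0.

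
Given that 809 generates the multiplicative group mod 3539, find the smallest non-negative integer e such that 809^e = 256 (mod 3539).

3434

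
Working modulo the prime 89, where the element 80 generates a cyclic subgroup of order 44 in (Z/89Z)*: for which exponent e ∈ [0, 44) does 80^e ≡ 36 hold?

Baby-step giant-step with m = ceil(sqrt(44)) = 7.
Baby table (80^j mod 89 for j=0..6):
  0:1  1:80  2:81  3:72  4:64  5:47  6:22
Giant step factor: 80^(-7) ≡ 40 (mod 89).
Scan 36·40^i mod 89 for i = 0, 1, …:
  i=0: 36   i=1: 16   i=2: 17   i=3: 57
  i=4: 55   i=5: 64
Match at i=5, j=4: e = 5·7 + 4 = 39.

39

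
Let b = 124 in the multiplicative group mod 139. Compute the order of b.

The order of 124 must divide p − 1 = 138 = 2 · 3 · 23.
Divisors: 1, 2, 3, 6, 23, 46, 69, 138.
Check each in increasing order: 124^1 ≡ 124;  124^2 ≡ 86;  124^3 ≡ 100;  124^6 ≡ 131;  124^23 ≡ 42;  124^46 ≡ 96;  124^69 ≡ 1.
Smallest exponent giving 1 is 69.

69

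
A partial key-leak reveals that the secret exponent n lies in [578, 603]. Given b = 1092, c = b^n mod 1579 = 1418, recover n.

Compute 1092^578 mod 1579 = 791, then multiply by 1092 repeatedly:
  1092^578=791  1092^579=59  1092^580=1268  1092^581=1452  1092^582=268
  1092^583=541  1092^584=226  1092^585=468  1092^586=1039  1092^587=866
  1092^588=1430  1092^589=1508  1092^590=1418
Found 1418 at exponent 590.

590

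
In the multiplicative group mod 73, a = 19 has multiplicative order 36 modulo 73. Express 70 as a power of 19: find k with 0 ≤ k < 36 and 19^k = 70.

3

Successive powers of 19 modulo 73:
  19^0=1  19^1=19  19^2=69  19^3=70
So 19^3 ≡ 70 (mod 73), giving k = 3.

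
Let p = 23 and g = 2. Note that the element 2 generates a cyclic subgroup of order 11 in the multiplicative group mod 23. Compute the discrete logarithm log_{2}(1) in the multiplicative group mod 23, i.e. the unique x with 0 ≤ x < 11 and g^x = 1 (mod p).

0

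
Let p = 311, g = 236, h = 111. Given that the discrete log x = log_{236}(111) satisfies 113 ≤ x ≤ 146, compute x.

143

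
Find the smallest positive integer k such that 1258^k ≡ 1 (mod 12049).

12048

The order of 1258 must divide p − 1 = 12048 = 2^4 · 3 · 251.
Divisors: 1, 2, 3, 4, 6, 8, 12, 16, 24, 48, 251, 502, 753, 1004, 1506, 2008, 3012, 4016, 6024, 12048.
Check each in increasing order: 1258^1 ≡ 1258;  1258^2 ≡ 4145;  1258^3 ≡ 9242;  1258^4 ≡ 11200;  1258^6 ≡ 11252;  1258^8 ≡ 9910;  1258^12 ≡ 8661;  1258^16 ≡ 8750;  1258^24 ≡ 7896;  1258^48 ≡ 5290;  1258^251 ≡ 11710;  1258^502 ≡ 6480;  1258^753 ≡ 8247;  1258^1004 ≡ 11684;  1258^1506 ≡ 8453;  1258^2008 ≡ 686;  1258^3012 ≡ 2639;  1258^4016 ≡ 685;  1258^6024 ≡ 12048;  1258^12048 ≡ 1.
Smallest exponent giving 1 is 12048.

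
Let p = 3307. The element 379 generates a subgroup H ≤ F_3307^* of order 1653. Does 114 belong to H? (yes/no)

114 ∈ ⟨379⟩ iff 114^1653 ≡ 1 (mod 3307), since |⟨379⟩| = 1653.
114^1653 mod 3307 = 3306.
Since 3306 ≠ 1, 114 does not lie in the subgroup.

no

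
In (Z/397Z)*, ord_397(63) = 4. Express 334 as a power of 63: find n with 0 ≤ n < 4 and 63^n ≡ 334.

Successive powers of 63 modulo 397:
  63^0=1  63^1=63  63^2=396  63^3=334
So 63^3 ≡ 334 (mod 397), giving n = 3.

3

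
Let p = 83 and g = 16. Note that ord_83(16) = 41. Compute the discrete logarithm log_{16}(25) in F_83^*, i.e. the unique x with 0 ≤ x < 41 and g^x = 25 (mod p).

34

Baby-step giant-step with m = ceil(sqrt(41)) = 7.
Baby table (16^j mod 83 for j=0..6):
  0:1  1:16  2:7  3:29  4:49  5:37  6:11
Giant step factor: 16^(-7) ≡ 25 (mod 83).
Scan 25·25^i mod 83 for i = 0, 1, …:
  i=0: 25   i=1: 44   i=2: 21   i=3: 27
  i=4: 11
Match at i=4, j=6: x = 4·7 + 6 = 34.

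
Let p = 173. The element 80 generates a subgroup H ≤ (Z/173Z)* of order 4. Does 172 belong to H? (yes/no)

172 ∈ ⟨80⟩ iff 172^4 ≡ 1 (mod 173), since |⟨80⟩| = 4.
172^4 mod 173 = 1.
Since 1 = 1, 172 lies in the subgroup.

yes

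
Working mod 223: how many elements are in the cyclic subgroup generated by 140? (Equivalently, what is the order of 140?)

The order of 140 must divide p − 1 = 222 = 2 · 3 · 37.
Divisors: 1, 2, 3, 6, 37, 74, 111, 222.
Check each in increasing order: 140^1 ≡ 140;  140^2 ≡ 199;  140^3 ≡ 208;  140^6 ≡ 2;  140^37 ≡ 40;  140^74 ≡ 39;  140^111 ≡ 222;  140^222 ≡ 1.
Smallest exponent giving 1 is 222.

222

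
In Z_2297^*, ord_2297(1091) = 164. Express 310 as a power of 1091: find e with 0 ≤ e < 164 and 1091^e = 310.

33

Baby-step giant-step with m = ceil(sqrt(164)) = 13.
Baby table (1091^j mod 2297 for j=0..12):
  0:1  1:1091  2:435  3:1403  4:871  5:1600  6:2177  7:9
  8:631  9:1618  10:1142  11:948  12:618
Giant step factor: 1091^(-13) ≡ 1006 (mod 2297).
Scan 310·1006^i mod 2297 for i = 0, 1, …:
  i=0: 310   i=1: 1765   i=2: 9
Match at i=2, j=7: e = 2·13 + 7 = 33.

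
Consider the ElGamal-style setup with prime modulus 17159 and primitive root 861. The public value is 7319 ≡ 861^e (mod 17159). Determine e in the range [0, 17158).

14817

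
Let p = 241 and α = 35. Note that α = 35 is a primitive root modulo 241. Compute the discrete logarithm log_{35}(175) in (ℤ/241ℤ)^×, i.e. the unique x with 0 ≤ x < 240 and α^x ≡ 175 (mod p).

Baby-step giant-step with m = ceil(sqrt(240)) = 16.
Baby table (35^j mod 241 for j=0..15):
  0:1  1:35  2:20  3:218  4:159  5:22  6:47  7:199
  8:217  9:124  10:2  11:70  12:40  13:195  14:77  15:44
Giant step factor: 35^(-16) ≡ 100 (mod 241).
Scan 175·100^i mod 241 for i = 0, 1, …:
  i=0: 175   i=1: 148   i=2: 99   i=3: 19
  i=4: 213   i=5: 92   i=6: 42   i=7: 103
  i=8: 178   i=9: 207   i=10: 215   i=11: 51
  i=12: 39   i=13: 44
Match at i=13, j=15: x = 13·16 + 15 = 223.

223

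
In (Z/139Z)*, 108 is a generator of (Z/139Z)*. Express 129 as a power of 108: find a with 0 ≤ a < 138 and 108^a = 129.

126

Baby-step giant-step with m = ceil(sqrt(138)) = 12.
Baby table (108^j mod 139 for j=0..11):
  0:1  1:108  2:127  3:94  4:5  5:123  6:79  7:53
  8:25  9:59  10:117  11:126
Giant step factor: 108^(-12) ≡ 129 (mod 139).
Scan 129·129^i mod 139 for i = 0, 1, …:
  i=0: 129   i=1: 100   i=2: 112   i=3: 131
  i=4: 80   i=5: 34   i=6: 77   i=7: 64
  i=8: 55   i=9: 6   i=10: 79
Match at i=10, j=6: a = 10·12 + 6 = 126.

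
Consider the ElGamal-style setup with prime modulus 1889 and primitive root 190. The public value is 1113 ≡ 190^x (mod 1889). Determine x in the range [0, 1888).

1125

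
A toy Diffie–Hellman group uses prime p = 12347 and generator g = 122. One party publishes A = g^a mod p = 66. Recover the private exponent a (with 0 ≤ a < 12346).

584

Baby-step giant-step with m = ceil(sqrt(12346)) = 112.
Baby table (122^j mod 12347 for j=0..111):
  0:1  1:122  2:2537  3:839  4:3582  5:4859  6:142  7:4977
  8:2191  9:8015  10:2417  11:10893  12:7817  13:2955  14:2447  15:2206
  16:9845  17:3431  18:11131  19:12159  20:1758  21:4577  22:2779  23:5669
  24:186  25:10345  26:2696  27:7890  28:11861  29:2443  30:1718  31:12044
  32:75  33:9150  34:5070  35:1190  36:9363  37:6362  38:10650  39:2865
  40:3814  41:8469  42:8417  43:2073  44:5966  45:11726  46:10667  47:4939
  48:9902  49:10385  50:7576  51:10594  52:8380  53:9906  54:10873  55:5377
  56:1603  57:10361  58:4648  59:11441  60:591  61:10367  62:5380  63:1969
  64:5625  65:7165  66:9840  67:2821  68:10793  69:7964  70:8542  71:4976
  72:2069  73:5478  74:1578  75:7311  76:2958  77:2813  78:9817  79:15
  80:1830  81:1014  82:238  83:4342  84:11150  85:2130  86:573  87:8171
  88:9102  89:11561  90:2884  91:6132  92:7284  93:12011  94:8396  95:11858
  96:2077  97:6454  98:9527  99:1676  100:6920  101:4644  102:10953  103:2790
  104:7011  105:3399  106:7227  107:5057  108:11951  109:1076  110:7802  111:1125
Giant step factor: 122^(-112) ≡ 9047 (mod 12347).
Scan 66·9047^i mod 12347 for i = 0, 1, …:
  i=0: 66   i=1: 4446   i=2: 8783   i=3: 6856
  i=4: 7251   i=5: 186
Match at i=5, j=24: a = 5·112 + 24 = 584.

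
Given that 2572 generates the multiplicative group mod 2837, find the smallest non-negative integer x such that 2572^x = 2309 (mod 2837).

Baby-step giant-step with m = ceil(sqrt(2836)) = 54.
Baby table (2572^j mod 2837 for j=0..53):
  0:1  1:2572  2:2137  3:1095  4:2036  5:2327  6:1811  7:2375
  8:439  9:2819  10:1933  11:1252  12:149  13:233  14:669  15:1446
  16:2642  17:609  18:324  19:2087  20:160  21:155  22:1480  23:2143
  24:2342  25:673  26:386  27:2679  28:2152  29:2794  30:47  31:1730
  32:1144  33:399  34:2071  35:1563  36:7  37:982  38:774  39:1991
  40:67  41:2104  42:1329  43:2440  44:236  45:2711  46:2183  47:253
  48:1043  49:1631  50:1846  51:1611  52:1472  53:1426
Giant step factor: 2572^(-54) ≡ 354 (mod 2837).
Scan 2309·354^i mod 2837 for i = 0, 1, …:
  i=0: 2309   i=1: 330   i=2: 503   i=3: 2168
  i=4: 1482   i=5: 2620   i=6: 2618   i=7: 1910
  i=8: 934   i=9: 1544     …   i=28: 1096
  i=29: 2152
Match at i=29, j=28: x = 29·54 + 28 = 1594.

1594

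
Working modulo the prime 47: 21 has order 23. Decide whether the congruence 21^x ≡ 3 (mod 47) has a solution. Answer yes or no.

yes

⟨21⟩ has order 23; its elements mod 47 are {1, 2, 3, 4, 6, 7, 8, 9, 12, 14, 16, 17, 18, 21, 24, 25, 27, 28, 32, 34, 36, 37, 42}.
3 is in this set.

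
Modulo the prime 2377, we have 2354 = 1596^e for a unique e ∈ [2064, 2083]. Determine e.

2066

Compute 1596^2064 mod 2377 = 1396, then multiply by 1596 repeatedly:
  1596^2064=1396  1596^2065=767  1596^2066=2354
Found 2354 at exponent 2066.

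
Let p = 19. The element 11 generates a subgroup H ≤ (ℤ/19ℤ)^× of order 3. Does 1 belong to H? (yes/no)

yes

1 ∈ ⟨11⟩ iff 1^3 ≡ 1 (mod 19), since |⟨11⟩| = 3.
1^3 mod 19 = 1.
Since 1 = 1, 1 lies in the subgroup.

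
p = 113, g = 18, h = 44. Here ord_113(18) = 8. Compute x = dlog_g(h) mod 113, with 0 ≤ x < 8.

7

Successive powers of 18 modulo 113:
  18^0=1  18^1=18  18^2=98  18^3=69  18^4=112  18^5=95
  18^6=15  18^7=44
So 18^7 ≡ 44 (mod 113), giving x = 7.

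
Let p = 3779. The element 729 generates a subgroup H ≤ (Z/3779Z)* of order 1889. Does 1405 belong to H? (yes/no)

1405 ∈ ⟨729⟩ iff 1405^1889 ≡ 1 (mod 3779), since |⟨729⟩| = 1889.
1405^1889 mod 3779 = 1.
Since 1 = 1, 1405 lies in the subgroup.

yes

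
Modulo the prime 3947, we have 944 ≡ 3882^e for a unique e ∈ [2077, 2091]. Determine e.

2079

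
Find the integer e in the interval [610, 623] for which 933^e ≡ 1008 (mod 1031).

611

Compute 933^610 mod 1031 = 137, then multiply by 933 repeatedly:
  933^610=137  933^611=1008
Found 1008 at exponent 611.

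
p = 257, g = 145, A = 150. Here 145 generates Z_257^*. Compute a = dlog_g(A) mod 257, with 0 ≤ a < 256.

Baby-step giant-step with m = ceil(sqrt(256)) = 16.
Baby table (145^j mod 257 for j=0..15):
  0:1  1:145  2:208  3:91  4:88  5:167  6:57  7:41
  8:34  9:47  10:133  11:10  12:165  13:24  14:139  15:109
Giant step factor: 145^(-16) ≡ 255 (mod 257).
Scan 150·255^i mod 257 for i = 0, 1, …:
  i=0: 150   i=1: 214   i=2: 86   i=3: 85
  i=4: 87   i=5: 83   i=6: 91
Match at i=6, j=3: a = 6·16 + 3 = 99.

99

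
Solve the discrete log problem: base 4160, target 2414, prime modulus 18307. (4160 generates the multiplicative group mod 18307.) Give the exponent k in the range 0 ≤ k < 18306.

16490

Baby-step giant-step with m = ceil(sqrt(18306)) = 136.
Baby table (4160^j mod 18307 for j=0..135):
  0:1  1:4160  2:5485  3:7078  4:6824  5:11990  6:10132  7:6406
  8:12275  9:5777  10:13536  11:15735  12:10075  13:7277  14:10849  15:5085
  16:9015  17:9664  18:68  19:8275  20:6840  21:5322  22:6357  23:9812
  24:11617  25:14547  26:10885  27:8389  28:5098  29:8174  30:7741  31:547
  32:5452  33:16254  34:8889  35:16407  36:4624  37:13490  38:7445  39:14063
  40:11215  41:8164  42:2755  43:618  44:7900  45:2935  46:17138  47:6622
  48:13792  49:582  50:4596  51:6852  52:321  53:17256  54:3213  55:1970
  56:11971  57:4320  58:12033  59:5942  60:4270  61:5410  62:6297  63:16510
  64:12043  65:10928  66:4199  67:2962  68:1309  69:8261  70:3521  71:1760
  72:17107  73:5811  74:8520  75:848  76:12736  77:1302  78:15755  79:1740
  80:7135  81:5953  82:13416  83:10824  84:10927  85:39  86:15784  87:12538
  88:1437  89:9838  90:9935  91:10701  92:11843  93:2743  94:5619  95:15308
  96:9534  97:8478  98:9198  99:2050  100:15245  101:3752  102:10756  103:2652
  104:11506  105:10462  106:6181  107:9932  108:16528  109:13695  110:18123  111:3454
  112:15952  113:15752  114:7567  115:8987  116:3026  117:11251  118:11468  119:17145
  120:17435  121:15573  122:13514  123:15750  124:17554  125:16324  126:7177  127:15910
  128:5795  129:15188  130:4623  131:9330  132:1960  133:6985  134:4391  135:14481
Giant step factor: 4160^(-136) ≡ 17699 (mod 18307).
Scan 2414·17699^i mod 18307 for i = 0, 1, …:
  i=0: 2414   i=1: 15155   i=2: 12488   i=3: 4701
  i=4: 15991   i=5: 16796   i=6: 3338   i=7: 2573
  i=8: 10018   i=9: 5287     …   i=120: 1521
  i=121: 8889
Match at i=121, j=34: k = 121·136 + 34 = 16490.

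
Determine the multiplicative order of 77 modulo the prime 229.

228

The order of 77 must divide p − 1 = 228 = 2^2 · 3 · 19.
Divisors: 1, 2, 3, 4, 6, 12, 19, 38, 57, 76, 114, 228.
Check each in increasing order: 77^1 ≡ 77;  77^2 ≡ 204;  77^3 ≡ 136;  77^4 ≡ 167;  77^6 ≡ 176;  77^12 ≡ 61;  77^19 ≡ 211;  77^38 ≡ 95;  77^57 ≡ 122;  77^76 ≡ 94;  77^114 ≡ 228;  77^228 ≡ 1.
Smallest exponent giving 1 is 228.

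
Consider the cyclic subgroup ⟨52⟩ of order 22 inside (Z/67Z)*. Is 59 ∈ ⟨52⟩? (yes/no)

⟨52⟩ has order 22; its elements mod 67 are {1, 3, 5, 8, 9, 14, 15, 22, 24, 25, 27, 40, 42, 43, 45, 52, 53, 58, 59, 62, 64, 66}.
59 is in this set.

yes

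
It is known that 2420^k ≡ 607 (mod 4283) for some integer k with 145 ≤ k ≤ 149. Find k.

Compute 2420^145 mod 4283 = 1294, then multiply by 2420 repeatedly:
  2420^145=1294  2420^146=607
Found 607 at exponent 146.

146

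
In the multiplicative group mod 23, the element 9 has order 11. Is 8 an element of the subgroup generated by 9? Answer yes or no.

yes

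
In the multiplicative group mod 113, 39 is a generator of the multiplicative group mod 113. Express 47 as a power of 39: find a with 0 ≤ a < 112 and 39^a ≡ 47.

Baby-step giant-step with m = ceil(sqrt(112)) = 11.
Baby table (39^j mod 113 for j=0..10):
  0:1  1:39  2:52  3:107  4:105  5:27  6:36  7:48
  8:64  9:10  10:51
Giant step factor: 39^(-11) ≡ 5 (mod 113).
Scan 47·5^i mod 113 for i = 0, 1, …:
  i=0: 47   i=1: 9   i=2: 45   i=3: 112
  i=4: 108   i=5: 88   i=6: 101   i=7: 53
  i=8: 39
Match at i=8, j=1: a = 8·11 + 1 = 89.

89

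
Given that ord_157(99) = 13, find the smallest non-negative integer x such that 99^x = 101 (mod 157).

Successive powers of 99 modulo 157:
  99^0=1  99^1=99  99^2=67  99^3=39  99^4=93  99^5=101
So 99^5 ≡ 101 (mod 157), giving x = 5.

5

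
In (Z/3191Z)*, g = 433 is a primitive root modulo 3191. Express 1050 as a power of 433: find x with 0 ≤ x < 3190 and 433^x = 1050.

Baby-step giant-step with m = ceil(sqrt(3190)) = 57.
Baby table (433^j mod 3191 for j=0..56):
  0:1  1:433  2:2411  3:506  4:2110  5:1004  6:756  7:1866
  8:655  9:2807  10:2851  11:2757  12:347  13:274  14:575  15:77
  16:1431  17:569  18:670  19:2920  20:724  21:774  22:87  23:2570
  24:2342  25:2539  26:1683  27:1191  28:1952  29:2792  30:2738  31:1693
  32:2330  33:534  34:1470  35:1501  36:2160  37:317  38:48  39:1638
  40:852  41:1951  42:2359  43:327  44:1187  45:220  46:2721  47:714
  48:2826  49:1505  50:701  51:388  52:2072  53:505  54:1677  55:1784
  56:250
Giant step factor: 433^(-57) ≡ 2184 (mod 3191).
Scan 1050·2184^i mod 3191 for i = 0, 1, …:
  i=0: 1050   i=1: 2062   i=2: 907   i=3: 2468
  i=4: 513   i=5: 351   i=6: 744   i=7: 677
  i=8: 1135   i=9: 2624     …   i=37: 753
  i=38: 1187
Match at i=38, j=44: x = 38·57 + 44 = 2210.

2210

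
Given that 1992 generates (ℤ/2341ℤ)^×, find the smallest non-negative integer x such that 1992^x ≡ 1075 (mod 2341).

361

Baby-step giant-step with m = ceil(sqrt(2340)) = 49.
Baby table (1992^j mod 2341 for j=0..48):
  0:1  1:1992  2:69  3:1670  4:79  5:521  6:769  7:834
  8:1559  9:1362  10:2226  11:338  12:1429  13:2253  14:279  15:951
  16:523  17:71  18:972  19:217  20:1520  21:927  22:1876  23:756
  24:689  25:662  26:721  27:1199  28:588  29:796  30:775  31:1081
  32:1973  33:2018  34:359  35:1123  36:1361  37:234  38:269  39:2100
  40:2174  41:2099  42:182  43:2030  44:853  45:1951  46:332  47:1182
  48:1839
Giant step factor: 1992^(-49) ≡ 652 (mod 2341).
Scan 1075·652^i mod 2341 for i = 0, 1, …:
  i=0: 1075   i=1: 941   i=2: 190   i=3: 2148
  i=4: 578   i=5: 2296   i=6: 1093   i=7: 972
Match at i=7, j=18: x = 7·49 + 18 = 361.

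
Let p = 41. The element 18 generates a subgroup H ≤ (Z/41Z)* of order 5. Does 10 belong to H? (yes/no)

10 ∈ ⟨18⟩ iff 10^5 ≡ 1 (mod 41), since |⟨18⟩| = 5.
10^5 mod 41 = 1.
Since 1 = 1, 10 lies in the subgroup.

yes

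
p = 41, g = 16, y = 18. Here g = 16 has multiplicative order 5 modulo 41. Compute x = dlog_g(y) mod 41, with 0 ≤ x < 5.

Successive powers of 16 modulo 41:
  16^0=1  16^1=16  16^2=10  16^3=37  16^4=18
So 16^4 ≡ 18 (mod 41), giving x = 4.

4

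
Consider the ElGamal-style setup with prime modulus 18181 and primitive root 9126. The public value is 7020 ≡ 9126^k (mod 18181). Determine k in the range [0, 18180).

7629

Baby-step giant-step with m = ceil(sqrt(18180)) = 135.
Baby table (9126^j mod 18181 for j=0..134):
  0:1  1:9126  2:14896  3:1559  4:9892  5:5727  6:12408  7:4140
  8:1522  9:17669  10:5  11:9268  12:1756  13:7795  14:13098  15:10454
  16:7497  17:2519  18:7610  19:15621  20:25  21:9978  22:8780  23:2613
  24:10947  25:15908  26:1123  27:12595  28:1688  29:5381  30:125  31:13528
  32:7538  33:13065  34:192  35:6816  36:5615  37:8432  38:8440  39:8724
  40:625  41:13097  42:1328  43:10782  44:960  45:15899  46:9894  47:5798
  48:5838  49:7258  50:3125  51:10942  52:6640  53:17548  54:4800  55:6771
  56:13108  57:10809  58:11009  59:18109  60:15625  61:167  62:15019  63:15016
  64:5819  65:15674  66:10997  67:17683  68:502  69:17821  70:5401  71:835
  72:2371  73:2356  74:10914  75:5646  76:442  77:15691  78:2510  79:16381
  80:8824  81:4175  82:11855  83:11780  84:27  85:10049  86:2210  87:5731
  88:12550  89:9181  90:7758  91:2694  92:4732  93:4357  94:135  95:13883
  96:11050  97:10474  98:8207  99:9543  100:2428  101:13470  102:5479  103:3604
  104:675  105:14872  106:707  107:16008  108:4673  109:11353  110:12140  111:12807
  112:9214  113:18020  114:3375  115:1636  116:3535  117:7316  118:5184  119:2222
  120:6157  121:9492  122:9708  123:17376  124:16875  125:8180  126:17675  127:218
  128:7739  129:11110  130:12604  131:11098  132:12178  133:14156  134:11651
Giant step factor: 9126^(-135) ≡ 16927 (mod 18181).
Scan 7020·16927^i mod 18181 for i = 0, 1, …:
  i=0: 7020   i=1: 14705   i=2: 13645   i=3: 15672
  i=4: 973   i=5: 16166   i=6: 17832   i=7: 1302
  i=8: 3582   i=9: 17060     …   i=55: 2610
  i=56: 17821
Match at i=56, j=69: k = 56·135 + 69 = 7629.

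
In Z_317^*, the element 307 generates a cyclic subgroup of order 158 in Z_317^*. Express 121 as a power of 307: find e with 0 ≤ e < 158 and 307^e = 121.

Baby-step giant-step with m = ceil(sqrt(158)) = 13.
Baby table (307^j mod 317 for j=0..12):
  0:1  1:307  2:100  3:268  4:173  5:172  6:182  7:82
  8:131  9:275  10:103  11:238  12:156
Giant step factor: 307^(-13) ≡ 279 (mod 317).
Scan 121·279^i mod 317 for i = 0, 1, …:
  i=0: 121   i=1: 157   i=2: 57   i=3: 53
  i=4: 205   i=5: 135   i=6: 259   i=7: 302
  i=8: 253   i=9: 213   i=10: 148   i=11: 82
Match at i=11, j=7: e = 11·13 + 7 = 150.

150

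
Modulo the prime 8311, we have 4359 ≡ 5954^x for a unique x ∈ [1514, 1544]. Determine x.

Compute 5954^1514 mod 8311 = 3523, then multiply by 5954 repeatedly:
  5954^1514=3523  5954^1515=7289  5954^1516=6975  5954^1517=7394  5954^1518=509
  5954^1519=5382  5954^1520=5523  5954^1521=5626  5954^1522=3874  5954^1523=2771
  5954^1524=1199  5954^1525=8008  5954^1526=7736  5954^1527=582  5954^1528=7852
  5954^1529=1433  5954^1530=4996  5954^1531=1115  5954^1532=6532  5954^1533=4359
Found 4359 at exponent 1533.

1533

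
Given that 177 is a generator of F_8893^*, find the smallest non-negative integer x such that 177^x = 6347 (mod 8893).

Baby-step giant-step with m = ceil(sqrt(8892)) = 95.
Baby table (177^j mod 8893 for j=0..94):
  0:1  1:177  2:4650  3:4894  4:3617  5:8806  6:2387  7:4528
  8:1086  9:5469  10:7569  11:5763  12:6249  13:3341  14:4419  15:8472
  16:5520  17:7703  18:2802  19:6839  20:1055  21:8875  22:5707  23:5230
  24:838  25:6038  26:1566  27:1499  28:7426  29:7131  30:8274  31:6046
  32:2982  33:3127  34:2113  35:495  36:7578  37:7356  38:3634  39:2922
  40:1400  41:7689  42:324  43:3990  44:3683  45:2702  46:6925  47:7384
  48:8590  49:8620  50:5037  51:2249  52:6781  53:8575  54:5965  55:6431
  56:8876  57:5884  58:987  59:5732  60:762  61:1479  62:3886  63:3061
  64:8217  65:4850  66:4722  67:8745  68:483  69:5454  70:4914  71:7157
  72:3983  73:2444  74:5724  75:8239  76:8744  77:306  78:804  79:20
  80:3540  81:4070  82:57  83:1196  84:7153  85:3275  86:1630  87:3934
  88:2664  89:199  90:8544  91:478  92:4569  93:8343  94:473
Giant step factor: 177^(-95) ≡ 519 (mod 8893).
Scan 6347·519^i mod 8893 for i = 0, 1, …:
  i=0: 6347   i=1: 3683
Match at i=1, j=44: x = 1·95 + 44 = 139.

139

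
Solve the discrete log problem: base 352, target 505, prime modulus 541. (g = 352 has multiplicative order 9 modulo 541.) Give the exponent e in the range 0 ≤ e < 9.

7

Successive powers of 352 modulo 541:
  352^0=1  352^1=352  352^2=15  352^3=411  352^4=225  352^5=214
  352^6=129  352^7=505
So 352^7 ≡ 505 (mod 541), giving e = 7.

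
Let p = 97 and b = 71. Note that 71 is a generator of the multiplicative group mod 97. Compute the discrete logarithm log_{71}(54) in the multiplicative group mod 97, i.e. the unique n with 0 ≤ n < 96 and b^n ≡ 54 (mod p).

Baby-step giant-step with m = ceil(sqrt(96)) = 10.
Baby table (71^j mod 97 for j=0..9):
  0:1  1:71  2:94  3:78  4:9  5:57  6:70  7:23
  8:81  9:28
Giant step factor: 71^(-10) ≡ 95 (mod 97).
Scan 54·95^i mod 97 for i = 0, 1, …:
  i=0: 54   i=1: 86   i=2: 22   i=3: 53
  i=4: 88   i=5: 18   i=6: 61   i=7: 72
  i=8: 50   i=9: 94
Match at i=9, j=2: n = 9·10 + 2 = 92.

92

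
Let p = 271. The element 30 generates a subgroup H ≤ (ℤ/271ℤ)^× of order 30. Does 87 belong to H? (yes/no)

87 ∈ ⟨30⟩ iff 87^30 ≡ 1 (mod 271), since |⟨30⟩| = 30.
87^30 mod 271 = 1.
Since 1 = 1, 87 lies in the subgroup.

yes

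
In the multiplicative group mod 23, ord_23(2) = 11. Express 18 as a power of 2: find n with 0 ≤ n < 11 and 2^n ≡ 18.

6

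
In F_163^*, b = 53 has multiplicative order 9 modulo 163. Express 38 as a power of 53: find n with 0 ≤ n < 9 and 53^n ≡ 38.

2

Successive powers of 53 modulo 163:
  53^0=1  53^1=53  53^2=38
So 53^2 ≡ 38 (mod 163), giving n = 2.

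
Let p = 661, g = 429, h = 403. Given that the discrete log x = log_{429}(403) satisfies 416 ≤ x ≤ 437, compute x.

Compute 429^416 mod 661 = 459, then multiply by 429 repeatedly:
  429^416=459  429^417=594  429^418=341  429^419=208  429^420=658
  429^421=35  429^422=473  429^423=651  429^424=337  429^425=475
  429^426=187  429^427=242  429^428=41  429^429=403
Found 403 at exponent 429.

429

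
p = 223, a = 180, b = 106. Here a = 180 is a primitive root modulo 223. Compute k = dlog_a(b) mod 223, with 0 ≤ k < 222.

Baby-step giant-step with m = ceil(sqrt(222)) = 15.
Baby table (180^j mod 223 for j=0..14):
  0:1  1:180  2:65  3:104  4:211  5:70  6:112  7:90
  8:144  9:52  10:217  11:35  12:56  13:45  14:72
Giant step factor: 180^(-15) ≡ 163 (mod 223).
Scan 106·163^i mod 223 for i = 0, 1, …:
  i=0: 106   i=1: 107   i=2: 47   i=3: 79
  i=4: 166   i=5: 75   i=6: 183   i=7: 170
  i=8: 58   i=9: 88   i=10: 72
Match at i=10, j=14: k = 10·15 + 14 = 164.

164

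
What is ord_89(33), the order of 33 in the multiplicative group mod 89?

88

The order of 33 must divide p − 1 = 88 = 2^3 · 11.
Divisors: 1, 2, 4, 8, 11, 22, 44, 88.
Check each in increasing order: 33^1 ≡ 33;  33^2 ≡ 21;  33^4 ≡ 85;  33^8 ≡ 16;  33^11 ≡ 52;  33^22 ≡ 34;  33^44 ≡ 88;  33^88 ≡ 1.
Smallest exponent giving 1 is 88.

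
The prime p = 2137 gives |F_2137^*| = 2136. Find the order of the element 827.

The order of 827 must divide p − 1 = 2136 = 2^3 · 3 · 89.
Divisors: 1, 2, 3, 4, 6, 8, 12, 24, 89, 178, 267, 356, 534, 712, 1068, 2136.
Check each in increasing order: 827^1 ≡ 827;  827^2 ≡ 89;  827^3 ≡ 945;  827^4 ≡ 1510;  827^6 ≡ 1896;  827^8 ≡ 2058;  827^12 ≡ 382;  827^24 ≡ 608;  827^89 ≡ 1791;  827^178 ≡ 44;  827^267 ≡ 1872;  827^356 ≡ 1936;  827^534 ≡ 1841;  827^712 ≡ 1935;  827^1068 ≡ 2136;  827^2136 ≡ 1.
Smallest exponent giving 1 is 2136.

2136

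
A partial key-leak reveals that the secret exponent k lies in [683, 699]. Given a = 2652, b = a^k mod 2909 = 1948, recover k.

684

Compute 2652^683 mod 2909 = 2177, then multiply by 2652 repeatedly:
  2652^683=2177  2652^684=1948
Found 1948 at exponent 684.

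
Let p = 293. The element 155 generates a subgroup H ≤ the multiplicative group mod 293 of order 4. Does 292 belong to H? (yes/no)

yes

⟨155⟩ has order 4; its elements mod 293 are {1, 138, 155, 292}.
292 is in this set.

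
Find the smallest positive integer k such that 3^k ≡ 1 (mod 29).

The order of 3 must divide p − 1 = 28 = 2^2 · 7.
Divisors: 1, 2, 4, 7, 14, 28.
Check each in increasing order: 3^1 ≡ 3;  3^2 ≡ 9;  3^4 ≡ 23;  3^7 ≡ 12;  3^14 ≡ 28;  3^28 ≡ 1.
Smallest exponent giving 1 is 28.

28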